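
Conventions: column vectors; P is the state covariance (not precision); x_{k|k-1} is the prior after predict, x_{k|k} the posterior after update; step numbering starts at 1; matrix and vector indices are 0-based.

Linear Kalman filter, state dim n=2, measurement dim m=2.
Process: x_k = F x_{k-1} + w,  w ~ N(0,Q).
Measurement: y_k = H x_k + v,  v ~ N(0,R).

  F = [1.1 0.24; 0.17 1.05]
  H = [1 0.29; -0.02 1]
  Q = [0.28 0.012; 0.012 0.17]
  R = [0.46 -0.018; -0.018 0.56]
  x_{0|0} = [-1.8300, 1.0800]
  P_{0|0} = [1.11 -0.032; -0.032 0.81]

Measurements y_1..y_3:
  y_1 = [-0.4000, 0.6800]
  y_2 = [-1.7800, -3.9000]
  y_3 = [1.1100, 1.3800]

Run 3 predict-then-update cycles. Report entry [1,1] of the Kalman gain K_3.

step 1: x^-=[-1.7538, 0.8229]  P^-=[1.6529 0.3854; 0.3854 1.0837]  S=[2.4275 0.6464; 0.6464 1.6289]  K=[0.7484 -0.0807; 0.1256 0.6107]  nu=[1.1152, -0.1780]  x^+=[-0.9049, 0.8543]  P^+=[0.3606 -0.0514; -0.0514 0.3387]
step 2: x^-=[-0.7903, 0.7432]  P^-=[0.7087 0.1033; 0.1033 0.5355]  S=[1.2737 0.2258; 0.2258 1.0916]  K=[0.5870 -0.0398; 0.1208 0.4636]  nu=[-1.2052, -4.6590]  x^+=[-1.3124, -1.5626]  P^+=[0.2787 -0.0273; -0.0273 0.2569]
step 3: x^-=[-1.8187, -1.8638]  P^-=[0.6176 0.0962; 0.0962 0.4516]  S=[1.1714 0.1963; 0.1963 1.0080]  K=[0.5552 -0.0249; 0.1232 0.4221]  nu=[3.4692, 3.2074]  x^+=[0.0276, -0.0825]  P^+=[0.2613 -0.0187; -0.0187 0.2338]

K[1,1] = 0.4221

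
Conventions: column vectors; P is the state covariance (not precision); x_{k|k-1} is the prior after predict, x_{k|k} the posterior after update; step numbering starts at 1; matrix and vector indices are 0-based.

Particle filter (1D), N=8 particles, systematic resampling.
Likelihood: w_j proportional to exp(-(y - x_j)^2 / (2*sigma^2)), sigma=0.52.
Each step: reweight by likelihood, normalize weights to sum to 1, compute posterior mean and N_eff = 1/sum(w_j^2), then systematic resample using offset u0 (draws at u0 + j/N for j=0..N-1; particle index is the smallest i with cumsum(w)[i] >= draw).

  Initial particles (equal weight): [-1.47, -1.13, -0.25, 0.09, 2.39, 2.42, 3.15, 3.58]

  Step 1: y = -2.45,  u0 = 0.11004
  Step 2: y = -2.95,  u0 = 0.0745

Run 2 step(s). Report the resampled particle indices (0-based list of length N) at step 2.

step 1: w=[0.8089, 0.1905, 0.0006, 0.0000, 0.0000, 0.0000, 0.0000, 0.0000]  mean=-1.4044  Neff=1.4482  idx=[0, 0, 0, 0, 0, 0, 1, 1]
step 2: w=[0.1600, 0.1600, 0.1600, 0.1600, 0.1600, 0.1600, 0.0201, 0.0201]  mean=-1.4563  Neff=6.4788  idx=[0, 1, 2, 2, 3, 4, 5, 5]

resampled_idx = [0, 1, 2, 2, 3, 4, 5, 5]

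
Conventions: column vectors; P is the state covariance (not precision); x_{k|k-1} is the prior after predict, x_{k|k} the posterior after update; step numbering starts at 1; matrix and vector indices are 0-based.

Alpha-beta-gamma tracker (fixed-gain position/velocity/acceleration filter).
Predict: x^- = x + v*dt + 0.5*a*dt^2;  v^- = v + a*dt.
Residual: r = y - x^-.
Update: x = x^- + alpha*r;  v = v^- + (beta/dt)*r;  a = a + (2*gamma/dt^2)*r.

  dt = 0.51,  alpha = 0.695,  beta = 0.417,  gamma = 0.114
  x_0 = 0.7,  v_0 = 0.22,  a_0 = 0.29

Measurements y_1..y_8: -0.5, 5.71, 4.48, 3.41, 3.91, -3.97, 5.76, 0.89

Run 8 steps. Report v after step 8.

v_post = -2.1374

step 1: x_pred=0.8499  r=-1.3499  x^+=-0.0883  v^+=-0.7359  a^+=-0.8933
step 2: x_pred=-0.5797  r=6.2897  x^+=3.7916  v^+=3.9513  a^+=4.6202
step 3: x_pred=6.4077  r=-1.9277  x^+=5.0679  v^+=4.7315  a^+=2.9304
step 4: x_pred=7.8621  r=-4.4521  x^+=4.7679  v^+=2.5857  a^+=-0.9722
step 5: x_pred=5.9602  r=-2.0502  x^+=4.5353  v^+=0.4136  a^+=-2.7694
step 6: x_pred=4.3861  r=-8.3561  x^+=-1.4214  v^+=-7.8311  a^+=-10.0942
step 7: x_pred=-6.7280  r=12.4880  x^+=1.9512  v^+=-2.7684  a^+=0.8526
step 8: x_pred=0.6502  r=0.2398  x^+=0.8169  v^+=-2.1374  a^+=1.0629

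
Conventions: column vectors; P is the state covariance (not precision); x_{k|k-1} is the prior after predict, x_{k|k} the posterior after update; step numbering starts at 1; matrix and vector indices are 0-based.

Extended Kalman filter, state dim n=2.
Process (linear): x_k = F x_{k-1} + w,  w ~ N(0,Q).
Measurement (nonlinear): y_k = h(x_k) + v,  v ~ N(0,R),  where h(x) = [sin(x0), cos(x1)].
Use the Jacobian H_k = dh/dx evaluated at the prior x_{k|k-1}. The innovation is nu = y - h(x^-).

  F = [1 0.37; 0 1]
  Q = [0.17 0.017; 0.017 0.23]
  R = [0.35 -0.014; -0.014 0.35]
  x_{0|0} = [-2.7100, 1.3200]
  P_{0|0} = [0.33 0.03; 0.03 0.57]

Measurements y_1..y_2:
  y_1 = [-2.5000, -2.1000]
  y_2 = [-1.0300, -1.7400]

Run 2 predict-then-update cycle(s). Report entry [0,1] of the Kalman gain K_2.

step 1: x^-=[-2.2216, 1.3200]  P^-=[0.6002 0.2579; 0.2579 0.8000]  H_jac=[-0.6058 0.0000; 0.0000 -0.9687]  S=[0.5703 0.1374; 0.1374 1.1007]  K=[-0.6010 -0.1520; -0.1076 -0.6906]  nu=[-1.7044, -2.3482]  x^+=[-0.8404, 3.1252]  P^+=[0.3437 0.0462; 0.0462 0.2480]
step 2: x^-=[0.3159, 3.1252]  P^-=[0.5819 0.1550; 0.1550 0.4780]  H_jac=[0.9505 0.0000; 0.0000 -0.0164]  S=[0.8757 -0.0164; -0.0164 0.3501]  K=[0.6320 0.0224; 0.1679 -0.0146]  nu=[-1.3407, -0.7401]  x^+=[-0.5479, 2.9108]  P^+=[0.2324 0.0621; 0.0621 0.4531]

K[0,1] = 0.0224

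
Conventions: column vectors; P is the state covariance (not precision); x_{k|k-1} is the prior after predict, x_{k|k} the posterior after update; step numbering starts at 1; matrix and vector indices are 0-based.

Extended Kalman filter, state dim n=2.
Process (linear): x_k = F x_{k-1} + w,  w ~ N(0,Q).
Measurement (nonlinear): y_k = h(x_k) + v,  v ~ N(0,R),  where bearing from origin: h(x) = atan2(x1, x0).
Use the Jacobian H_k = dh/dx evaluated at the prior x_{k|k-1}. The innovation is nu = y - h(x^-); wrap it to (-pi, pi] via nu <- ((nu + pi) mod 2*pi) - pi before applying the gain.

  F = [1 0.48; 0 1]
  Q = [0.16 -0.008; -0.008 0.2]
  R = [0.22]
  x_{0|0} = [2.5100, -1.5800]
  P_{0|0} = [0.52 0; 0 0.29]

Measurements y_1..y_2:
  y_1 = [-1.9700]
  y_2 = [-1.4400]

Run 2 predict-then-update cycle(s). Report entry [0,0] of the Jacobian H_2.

step 1: x^-=[1.7516, -1.5800]  P^-=[0.7468 0.1312; 0.1312 0.4900]  H_jac=[0.2839 0.3148]  S=[0.3522]  K=[0.7193; 0.5437]  nu=[-1.2361]  x^+=[0.8625, -2.2520]  P^+=[0.5646 -0.0065; -0.0065 0.3859]
step 2: x^-=[-0.2185, -2.2520]  P^-=[0.8072 0.1707; 0.1707 0.5859]  H_jac=[0.4399 -0.0427]  S=[0.3709]  K=[0.9378; 0.1350]  nu=[0.2275]  x^+=[-0.0051, -2.2213]  P^+=[0.4810 0.1237; 0.1237 0.5791]

H_jac[0,0] = 0.4399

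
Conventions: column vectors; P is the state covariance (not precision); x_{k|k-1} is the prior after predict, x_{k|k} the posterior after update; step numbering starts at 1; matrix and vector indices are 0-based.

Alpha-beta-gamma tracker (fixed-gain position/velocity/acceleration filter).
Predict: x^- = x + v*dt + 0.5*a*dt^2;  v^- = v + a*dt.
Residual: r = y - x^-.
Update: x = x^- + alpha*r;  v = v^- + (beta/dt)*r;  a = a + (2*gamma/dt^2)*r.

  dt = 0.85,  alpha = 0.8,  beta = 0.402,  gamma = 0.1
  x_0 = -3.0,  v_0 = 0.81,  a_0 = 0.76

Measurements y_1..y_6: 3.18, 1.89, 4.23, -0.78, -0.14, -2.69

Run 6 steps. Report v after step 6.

step 1: x_pred=-2.0370  r=5.2170  x^+=2.1366  v^+=3.9233  a^+=2.2041
step 2: x_pred=6.2677  r=-4.3777  x^+=2.7655  v^+=3.7264  a^+=0.9923
step 3: x_pred=6.2915  r=-2.0615  x^+=4.6423  v^+=3.5950  a^+=0.4217
step 4: x_pred=7.8503  r=-8.6303  x^+=0.9461  v^+=-0.1283  a^+=-1.9674
step 5: x_pred=0.1263  r=-0.2663  x^+=-0.0867  v^+=-1.9265  a^+=-2.0411
step 6: x_pred=-2.4616  r=-0.2284  x^+=-2.6443  v^+=-3.7694  a^+=-2.1043

v_post = -3.7694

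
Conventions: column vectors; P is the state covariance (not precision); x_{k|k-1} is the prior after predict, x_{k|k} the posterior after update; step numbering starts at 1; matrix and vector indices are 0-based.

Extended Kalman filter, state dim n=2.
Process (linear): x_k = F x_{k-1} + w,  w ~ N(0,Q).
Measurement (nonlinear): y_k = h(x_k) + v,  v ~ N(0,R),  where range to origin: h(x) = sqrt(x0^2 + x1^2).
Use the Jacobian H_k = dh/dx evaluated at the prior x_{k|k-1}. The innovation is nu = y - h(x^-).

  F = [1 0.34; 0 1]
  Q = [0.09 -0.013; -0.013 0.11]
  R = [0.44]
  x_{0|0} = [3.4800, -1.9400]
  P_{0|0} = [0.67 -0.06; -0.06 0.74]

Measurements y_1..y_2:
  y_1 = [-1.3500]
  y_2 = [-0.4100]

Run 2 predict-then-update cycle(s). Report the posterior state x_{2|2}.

step 1: x^-=[2.8204, -1.9400]  P^-=[0.8047 0.1786; 0.1786 0.8500]  H_jac=[0.8239 -0.5667]  S=[1.0925]  K=[0.5143; -0.3062]  nu=[-4.7732]  x^+=[0.3658, -0.4783]  P^+=[0.5158 0.3507; 0.3507 0.7475]
step 2: x^-=[0.2032, -0.4783]  P^-=[0.9307 0.5918; 0.5918 0.8575]  H_jac=[0.3910 -0.9204]  S=[0.8828]  K=[-0.2049; -0.6320]  nu=[-0.9296]  x^+=[0.3936, 0.1092]  P^+=[0.8936 0.4775; 0.4775 0.5050]

x_post = [0.3936, 0.1092]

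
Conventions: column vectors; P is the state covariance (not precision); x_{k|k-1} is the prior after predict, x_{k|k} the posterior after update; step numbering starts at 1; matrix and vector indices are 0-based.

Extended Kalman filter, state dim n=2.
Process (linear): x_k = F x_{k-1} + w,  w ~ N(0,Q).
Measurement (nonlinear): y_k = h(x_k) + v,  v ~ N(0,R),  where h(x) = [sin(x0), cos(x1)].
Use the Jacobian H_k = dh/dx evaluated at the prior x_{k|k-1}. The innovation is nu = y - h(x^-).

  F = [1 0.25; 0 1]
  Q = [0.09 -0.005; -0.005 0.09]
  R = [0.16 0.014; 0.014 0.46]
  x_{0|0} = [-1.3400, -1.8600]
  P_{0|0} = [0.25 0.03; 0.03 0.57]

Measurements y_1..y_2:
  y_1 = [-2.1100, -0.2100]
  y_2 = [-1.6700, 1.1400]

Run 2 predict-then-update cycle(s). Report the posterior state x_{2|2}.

step 1: x^-=[-1.8050, -1.8600]  P^-=[0.3906 0.1675; 0.1675 0.6600]  H_jac=[-0.2321 0.0000; 0.0000 0.9585]  S=[0.1810 -0.0233; -0.0233 1.0663]  K=[-0.4827 0.1400; -0.1389 0.5902]  nu=[-1.1373, 0.0752]  x^+=[-1.2454, -1.6577]  P^+=[0.3244 0.0602; 0.0602 0.2812]
step 2: x^-=[-1.6599, -1.6577]  P^-=[0.4620 0.1255; 0.1255 0.3712]  H_jac=[-0.0889 0.0000; 0.0000 0.9962]  S=[0.1637 0.0029; 0.0029 0.8284]  K=[-0.2538 0.1518; -0.0761 0.4467]  nu=[-0.6740, 1.2268]  x^+=[-1.3026, -1.0584]  P^+=[0.4326 0.0665; 0.0665 0.2052]

x_post = [-1.3026, -1.0584]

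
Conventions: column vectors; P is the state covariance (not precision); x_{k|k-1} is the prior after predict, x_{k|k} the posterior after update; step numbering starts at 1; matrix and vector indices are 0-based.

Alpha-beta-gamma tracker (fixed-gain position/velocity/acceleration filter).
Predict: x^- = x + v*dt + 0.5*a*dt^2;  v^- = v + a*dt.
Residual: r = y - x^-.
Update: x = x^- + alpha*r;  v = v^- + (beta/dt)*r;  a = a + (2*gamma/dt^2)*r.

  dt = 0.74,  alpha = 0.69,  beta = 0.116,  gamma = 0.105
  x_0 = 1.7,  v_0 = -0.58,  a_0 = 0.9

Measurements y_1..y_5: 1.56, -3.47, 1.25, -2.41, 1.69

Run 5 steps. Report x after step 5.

step 1: x_pred=1.5172  r=0.0428  x^+=1.5467  v^+=0.0927  a^+=0.9164
step 2: x_pred=1.8663  r=-5.3363  x^+=-1.8158  v^+=-0.0656  a^+=-1.1300
step 3: x_pred=-2.1737  r=3.4237  x^+=0.1886  v^+=-0.3652  a^+=0.1830
step 4: x_pred=-0.0315  r=-2.3785  x^+=-1.6727  v^+=-0.6026  a^+=-0.7292
step 5: x_pred=-2.3182  r=4.0082  x^+=0.4474  v^+=-0.5139  a^+=0.8080

x_post = 0.4474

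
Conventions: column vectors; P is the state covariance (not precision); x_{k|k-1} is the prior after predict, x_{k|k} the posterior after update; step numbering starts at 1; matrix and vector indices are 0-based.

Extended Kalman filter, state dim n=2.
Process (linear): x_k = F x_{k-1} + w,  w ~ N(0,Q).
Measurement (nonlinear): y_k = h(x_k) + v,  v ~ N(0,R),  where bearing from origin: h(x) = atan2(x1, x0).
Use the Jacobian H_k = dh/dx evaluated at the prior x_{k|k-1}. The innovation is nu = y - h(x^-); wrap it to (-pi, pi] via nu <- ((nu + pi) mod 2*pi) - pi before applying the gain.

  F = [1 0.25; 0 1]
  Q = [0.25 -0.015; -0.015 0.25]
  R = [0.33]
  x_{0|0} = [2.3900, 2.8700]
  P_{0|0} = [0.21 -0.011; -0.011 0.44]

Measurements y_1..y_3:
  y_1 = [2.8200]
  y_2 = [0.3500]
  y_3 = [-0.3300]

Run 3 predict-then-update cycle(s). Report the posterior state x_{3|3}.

x_post = [4.7205, 3.0697]

step 1: x^-=[3.1075, 2.8700]  P^-=[0.4820 0.0840; 0.0840 0.6900]  H_jac=[-0.1604 0.1737]  S=[0.3585]  K=[-0.1749; 0.2966]  nu=[2.0743]  x^+=[2.7446, 3.4853]  P^+=[0.4710 0.1026; 0.1026 0.6584]
step 2: x^-=[3.6160, 3.4853]  P^-=[0.8135 0.2522; 0.2522 0.9084]  H_jac=[-0.1382 0.1434]  S=[0.3542]  K=[-0.2153; 0.2693]  nu=[-0.4170]  x^+=[3.7057, 3.3730]  P^+=[0.7971 0.2728; 0.2728 0.8828]
step 3: x^-=[4.5490, 3.3730]  P^-=[1.2386 0.4784; 0.4784 1.1328]  H_jac=[-0.1052 0.1418]  S=[0.3522]  K=[-0.1772; 0.3133]  nu=[-0.9680]  x^+=[4.7205, 3.0697]  P^+=[1.2276 0.4980; 0.4980 1.0982]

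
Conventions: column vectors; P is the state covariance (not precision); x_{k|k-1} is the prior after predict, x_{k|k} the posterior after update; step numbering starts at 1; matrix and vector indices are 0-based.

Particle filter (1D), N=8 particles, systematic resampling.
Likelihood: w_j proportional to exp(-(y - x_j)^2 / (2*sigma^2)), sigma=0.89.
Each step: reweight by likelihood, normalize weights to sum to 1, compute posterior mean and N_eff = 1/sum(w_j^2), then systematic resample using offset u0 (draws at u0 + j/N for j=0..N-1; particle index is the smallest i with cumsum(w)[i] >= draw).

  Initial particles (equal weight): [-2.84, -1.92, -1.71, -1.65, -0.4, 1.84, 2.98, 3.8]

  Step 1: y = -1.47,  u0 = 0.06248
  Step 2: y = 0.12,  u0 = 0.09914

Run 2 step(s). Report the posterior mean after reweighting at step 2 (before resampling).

step 1: w=[0.0846, 0.2433, 0.2667, 0.2709, 0.1342, 0.0003, 0.0000, 0.0000]  mean=-1.6636  Neff=4.3689  idx=[0, 1, 1, 2, 2, 3, 3, 4]
step 2: w=[0.0026, 0.0479, 0.0479, 0.0800, 0.0800, 0.0917, 0.0917, 0.5583]  mean=-0.9906  Neff=2.8907  idx=[3, 4, 5, 7, 7, 7, 7, 7]

post_mean = -0.9906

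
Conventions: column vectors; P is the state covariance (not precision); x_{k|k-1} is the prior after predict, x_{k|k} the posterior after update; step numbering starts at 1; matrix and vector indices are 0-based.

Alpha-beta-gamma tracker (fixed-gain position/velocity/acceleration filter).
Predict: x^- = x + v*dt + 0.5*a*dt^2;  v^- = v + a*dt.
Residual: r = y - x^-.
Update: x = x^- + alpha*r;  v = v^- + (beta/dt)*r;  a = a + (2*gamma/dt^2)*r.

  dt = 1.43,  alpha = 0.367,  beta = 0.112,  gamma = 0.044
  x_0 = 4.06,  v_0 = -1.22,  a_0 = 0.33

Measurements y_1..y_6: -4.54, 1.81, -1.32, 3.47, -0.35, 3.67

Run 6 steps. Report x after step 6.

step 1: x_pred=2.6528  r=-7.1928  x^+=0.0130  v^+=-1.3115  a^+=0.0205
step 2: x_pred=-1.8414  r=3.6514  x^+=-0.5013  v^+=-0.9962  a^+=0.1776
step 3: x_pred=-1.7443  r=0.4243  x^+=-1.5886  v^+=-0.7090  a^+=0.1959
step 4: x_pred=-2.4022  r=5.8722  x^+=-0.2471  v^+=0.0310  a^+=0.4486
step 5: x_pred=0.2559  r=-0.6059  x^+=0.0335  v^+=0.6250  a^+=0.4225
step 6: x_pred=1.3592  r=2.3108  x^+=2.2073  v^+=1.4101  a^+=0.5219

x_post = 2.2073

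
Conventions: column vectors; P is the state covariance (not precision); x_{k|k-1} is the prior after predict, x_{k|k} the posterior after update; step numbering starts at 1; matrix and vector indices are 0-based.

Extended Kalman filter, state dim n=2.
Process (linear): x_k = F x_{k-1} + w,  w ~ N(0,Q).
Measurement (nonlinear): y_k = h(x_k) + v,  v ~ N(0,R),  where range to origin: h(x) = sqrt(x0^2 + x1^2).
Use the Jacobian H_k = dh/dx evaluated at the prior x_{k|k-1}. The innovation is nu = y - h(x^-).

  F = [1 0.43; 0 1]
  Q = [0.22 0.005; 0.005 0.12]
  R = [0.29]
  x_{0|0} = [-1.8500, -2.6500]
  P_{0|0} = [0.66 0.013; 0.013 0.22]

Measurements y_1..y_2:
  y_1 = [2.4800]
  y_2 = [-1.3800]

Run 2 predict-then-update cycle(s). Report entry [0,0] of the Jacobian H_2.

H_jac[0,0] = -0.7900

step 1: x^-=[-2.9895, -2.6500]  P^-=[0.9319 0.1126; 0.1126 0.3400]  H_jac=[-0.7483 -0.6633]  S=[1.0732]  K=[-0.7194; -0.2887]  nu=[-1.5149]  x^+=[-1.8997, -2.2127]  P^+=[0.3765 -0.1103; -0.1103 0.2506]
step 2: x^-=[-2.8512, -2.2127]  P^-=[0.5480 0.0025; 0.0025 0.3706]  H_jac=[-0.7900 -0.6131]  S=[0.7737]  K=[-0.5615; -0.2962]  nu=[-4.9890]  x^+=[-0.0497, -0.7350]  P^+=[0.3041 -0.1262; -0.1262 0.3027]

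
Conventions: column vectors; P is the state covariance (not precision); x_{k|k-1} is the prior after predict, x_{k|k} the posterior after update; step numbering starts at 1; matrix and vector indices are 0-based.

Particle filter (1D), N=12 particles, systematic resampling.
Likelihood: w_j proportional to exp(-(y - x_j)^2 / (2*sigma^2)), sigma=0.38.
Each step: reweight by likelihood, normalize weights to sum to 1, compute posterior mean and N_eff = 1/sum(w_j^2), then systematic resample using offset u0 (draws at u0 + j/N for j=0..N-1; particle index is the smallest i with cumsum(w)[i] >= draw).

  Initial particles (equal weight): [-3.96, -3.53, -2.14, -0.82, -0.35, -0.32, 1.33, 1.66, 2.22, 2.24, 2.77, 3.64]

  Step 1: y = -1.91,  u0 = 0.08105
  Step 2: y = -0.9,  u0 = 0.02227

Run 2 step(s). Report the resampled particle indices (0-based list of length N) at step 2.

resampled_idx = [4, 11, 11, 11, 11, 11, 11, 11, 11, 11, 11, 11]

step 1: w=[0.0000, 0.0001, 0.9802, 0.0192, 0.0003, 0.0002, 0.0000, 0.0000, 0.0000, 0.0000, 0.0000, 0.0000]  mean=-2.1140  Neff=1.0404  idx=[2, 2, 2, 2, 2, 2, 2, 2, 2, 2, 2, 3]
step 2: w=[0.0047, 0.0047, 0.0047, 0.0047, 0.0047, 0.0047, 0.0047, 0.0047, 0.0047, 0.0047, 0.0047, 0.9480]  mean=-0.8886  Neff=1.1123  idx=[4, 11, 11, 11, 11, 11, 11, 11, 11, 11, 11, 11]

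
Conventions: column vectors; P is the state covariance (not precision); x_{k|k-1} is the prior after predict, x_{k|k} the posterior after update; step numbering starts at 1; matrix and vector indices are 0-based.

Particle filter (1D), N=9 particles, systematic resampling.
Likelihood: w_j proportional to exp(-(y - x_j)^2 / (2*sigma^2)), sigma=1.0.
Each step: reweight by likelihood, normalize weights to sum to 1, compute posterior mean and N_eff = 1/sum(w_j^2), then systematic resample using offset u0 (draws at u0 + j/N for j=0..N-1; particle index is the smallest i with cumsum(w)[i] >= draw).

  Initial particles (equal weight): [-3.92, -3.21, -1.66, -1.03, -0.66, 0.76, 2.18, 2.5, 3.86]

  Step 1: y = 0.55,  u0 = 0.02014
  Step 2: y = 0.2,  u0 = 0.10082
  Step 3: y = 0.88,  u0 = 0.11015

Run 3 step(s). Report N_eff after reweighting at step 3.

step 1: w=[0.0000, 0.0004, 0.0386, 0.1274, 0.2135, 0.4343, 0.1176, 0.0663, 0.0019]  mean=0.4218  Neff=3.7017  idx=[2, 3, 4, 4, 5, 5, 5, 5, 6]
step 2: w=[0.0317, 0.0840, 0.1236, 0.1236, 0.1530, 0.1530, 0.1530, 0.1530, 0.0252]  mean=0.2176  Neff=7.5273  idx=[1, 2, 3, 4, 5, 5, 6, 7, 8]
step 3: w=[0.0262, 0.0495, 0.0495, 0.1610, 0.1610, 0.1610, 0.1610, 0.1610, 0.0697]  mean=0.6714  Neff=7.1390  idx=[2, 3, 4, 4, 5, 6, 7, 7, 8]

N_eff = 7.1390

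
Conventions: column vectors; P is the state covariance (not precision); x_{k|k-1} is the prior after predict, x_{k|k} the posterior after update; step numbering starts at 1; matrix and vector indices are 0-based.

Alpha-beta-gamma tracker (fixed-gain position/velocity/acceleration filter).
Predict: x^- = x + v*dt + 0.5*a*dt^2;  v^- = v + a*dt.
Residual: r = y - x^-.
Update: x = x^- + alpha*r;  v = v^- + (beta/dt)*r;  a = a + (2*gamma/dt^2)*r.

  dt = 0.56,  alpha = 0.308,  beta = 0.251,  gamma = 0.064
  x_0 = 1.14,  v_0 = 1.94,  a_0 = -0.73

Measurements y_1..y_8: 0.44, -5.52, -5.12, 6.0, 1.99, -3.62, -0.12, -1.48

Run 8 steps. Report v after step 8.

step 1: x_pred=2.1119  r=-1.6719  x^+=1.5970  v^+=0.7818  a^+=-1.4124
step 2: x_pred=1.8133  r=-7.3333  x^+=-0.4453  v^+=-3.2960  a^+=-4.4056
step 3: x_pred=-2.9819  r=-2.1381  x^+=-3.6405  v^+=-6.7215  a^+=-5.2783
step 4: x_pred=-8.2321  r=14.2321  x^+=-3.8486  v^+=-3.2983  a^+=0.5307
step 5: x_pred=-5.6125  r=7.6025  x^+=-3.2709  v^+=0.4064  a^+=3.6338
step 6: x_pred=-2.4735  r=-1.1465  x^+=-2.8266  v^+=1.9275  a^+=3.1658
step 7: x_pred=-1.2508  r=1.1308  x^+=-0.9025  v^+=4.2072  a^+=3.6274
step 8: x_pred=2.0223  r=-3.5023  x^+=0.9436  v^+=4.6688  a^+=2.1979

v_post = 4.6688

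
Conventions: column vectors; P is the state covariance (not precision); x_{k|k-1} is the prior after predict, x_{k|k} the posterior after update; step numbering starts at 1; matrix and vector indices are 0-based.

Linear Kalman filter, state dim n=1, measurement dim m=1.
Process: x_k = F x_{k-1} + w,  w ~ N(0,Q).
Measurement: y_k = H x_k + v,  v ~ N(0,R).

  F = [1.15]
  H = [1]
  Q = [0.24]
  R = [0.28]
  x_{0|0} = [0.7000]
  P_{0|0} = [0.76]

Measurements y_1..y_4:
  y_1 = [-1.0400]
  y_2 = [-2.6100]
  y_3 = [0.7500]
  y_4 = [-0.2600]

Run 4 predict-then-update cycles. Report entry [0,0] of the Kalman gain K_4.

K[0,0] = 0.6290

step 1: x^-=[0.8050]  P^-=[1.2451]  S=[1.5251]  K=[0.8164]  nu=[-1.8450]  x^+=[-0.7013]  P^+=[0.2286]
step 2: x^-=[-0.8065]  P^-=[0.5423]  S=[0.8223]  K=[0.6595]  nu=[-1.8035]  x^+=[-1.9959]  P^+=[0.1847]
step 3: x^-=[-2.2953]  P^-=[0.4842]  S=[0.7642]  K=[0.6336]  nu=[3.0453]  x^+=[-0.3658]  P^+=[0.1774]
step 4: x^-=[-0.4206]  P^-=[0.4746]  S=[0.7546]  K=[0.6290]  nu=[0.1606]  x^+=[-0.3196]  P^+=[0.1761]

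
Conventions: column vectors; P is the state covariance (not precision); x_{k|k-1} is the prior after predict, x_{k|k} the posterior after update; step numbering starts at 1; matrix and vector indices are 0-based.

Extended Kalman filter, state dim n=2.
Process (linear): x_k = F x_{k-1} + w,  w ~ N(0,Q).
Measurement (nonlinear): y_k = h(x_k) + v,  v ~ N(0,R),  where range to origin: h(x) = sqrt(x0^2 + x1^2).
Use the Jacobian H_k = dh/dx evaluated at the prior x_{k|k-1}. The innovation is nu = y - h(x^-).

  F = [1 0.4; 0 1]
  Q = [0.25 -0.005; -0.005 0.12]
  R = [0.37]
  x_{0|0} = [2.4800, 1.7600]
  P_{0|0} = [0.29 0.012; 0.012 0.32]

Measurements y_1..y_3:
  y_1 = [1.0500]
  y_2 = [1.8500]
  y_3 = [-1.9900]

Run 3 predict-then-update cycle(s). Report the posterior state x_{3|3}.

x_post = [-0.1628, -0.3739]

step 1: x^-=[3.1840, 1.7600]  P^-=[0.6008 0.1350; 0.1350 0.4400]  H_jac=[0.8752 0.4838]  S=[1.0475]  K=[0.5643; 0.3160]  nu=[-2.5881]  x^+=[1.7235, 0.9422]  P^+=[0.2672 -0.0518; -0.0518 0.3354]
step 2: x^-=[2.1003, 0.9422]  P^-=[0.5294 0.0774; 0.0774 0.4554]  H_jac=[0.9124 0.4093]  S=[0.9448]  K=[0.5448; 0.2720]  nu=[-0.4520]  x^+=[1.8541, 0.8192]  P^+=[0.2490 -0.0626; -0.0626 0.3855]
step 3: x^-=[2.1818, 0.8192]  P^-=[0.5106 0.0866; 0.0866 0.5055]  H_jac=[0.9362 0.3515]  S=[0.9369]  K=[0.5427; 0.2762]  nu=[-4.3205]  x^+=[-0.1628, -0.3739]  P^+=[0.2347 -0.0538; -0.0538 0.4341]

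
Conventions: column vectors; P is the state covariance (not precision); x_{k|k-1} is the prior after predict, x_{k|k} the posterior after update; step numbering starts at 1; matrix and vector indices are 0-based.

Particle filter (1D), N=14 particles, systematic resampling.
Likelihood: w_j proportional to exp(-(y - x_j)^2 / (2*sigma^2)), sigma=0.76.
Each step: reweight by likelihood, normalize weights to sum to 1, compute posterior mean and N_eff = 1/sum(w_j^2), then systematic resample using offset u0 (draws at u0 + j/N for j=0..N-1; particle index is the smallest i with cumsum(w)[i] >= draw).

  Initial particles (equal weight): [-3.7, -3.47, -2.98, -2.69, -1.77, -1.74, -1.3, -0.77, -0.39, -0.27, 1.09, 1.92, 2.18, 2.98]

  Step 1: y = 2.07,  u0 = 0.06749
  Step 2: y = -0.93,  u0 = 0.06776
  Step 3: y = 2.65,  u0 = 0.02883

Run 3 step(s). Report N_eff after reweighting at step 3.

step 1: w=[0.0000, 0.0000, 0.0000, 0.0000, 0.0000, 0.0000, 0.0000, 0.0003, 0.0018, 0.0030, 0.1497, 0.3371, 0.3402, 0.1679]  mean=2.0504  Neff=3.5719  idx=[10, 10, 11, 11, 11, 11, 12, 12, 12, 12, 12, 13, 13, 13]
step 2: w=[0.4628, 0.4628, 0.0140, 0.0140, 0.0140, 0.0140, 0.0037, 0.0037, 0.0037, 0.0037, 0.0037, 0.0000, 0.0000, 0.0000]  mean=1.1565  Neff=2.3295  idx=[0, 0, 0, 0, 0, 0, 1, 1, 1, 1, 1, 1, 1, 10]
step 3: w=[0.0505, 0.0505, 0.0505, 0.0505, 0.0505, 0.0505, 0.0505, 0.0505, 0.0505, 0.0505, 0.0505, 0.0505, 0.0505, 0.3431]  mean=1.4640  Neff=6.6265  idx=[0, 1, 3, 4, 6, 7, 9, 10, 11, 13, 13, 13, 13, 13]

N_eff = 6.6265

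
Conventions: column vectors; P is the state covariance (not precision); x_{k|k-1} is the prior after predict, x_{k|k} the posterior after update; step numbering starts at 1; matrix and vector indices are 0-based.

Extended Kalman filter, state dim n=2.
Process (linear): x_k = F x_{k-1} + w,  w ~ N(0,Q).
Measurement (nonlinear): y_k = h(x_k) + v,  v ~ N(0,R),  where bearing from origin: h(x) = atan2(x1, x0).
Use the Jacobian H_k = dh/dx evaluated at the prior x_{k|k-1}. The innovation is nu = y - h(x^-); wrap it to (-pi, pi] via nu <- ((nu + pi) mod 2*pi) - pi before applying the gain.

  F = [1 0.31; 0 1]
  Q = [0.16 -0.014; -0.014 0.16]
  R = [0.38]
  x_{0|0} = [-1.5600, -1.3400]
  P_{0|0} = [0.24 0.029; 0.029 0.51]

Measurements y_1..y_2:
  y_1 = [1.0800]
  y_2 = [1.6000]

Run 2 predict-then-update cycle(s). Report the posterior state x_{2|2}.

step 1: x^-=[-1.9754, -1.3400]  P^-=[0.4670 0.1731; 0.1731 0.6700]  H_jac=[0.2352 -0.3467]  S=[0.4581]  K=[0.1087; -0.4182]  nu=[-2.6576]  x^+=[-2.2644, -0.2287]  P^+=[0.4616 0.1939; 0.1939 0.5899]
step 2: x^-=[-2.3353, -0.2287]  P^-=[0.7985 0.3628; 0.3628 0.7499]  H_jac=[0.0415 -0.4242]  S=[0.5035]  K=[-0.2398; -0.6018]  nu=[-1.6392]  x^+=[-1.9422, 0.7578]  P^+=[0.7696 0.2902; 0.2902 0.5675]

x_post = [-1.9422, 0.7578]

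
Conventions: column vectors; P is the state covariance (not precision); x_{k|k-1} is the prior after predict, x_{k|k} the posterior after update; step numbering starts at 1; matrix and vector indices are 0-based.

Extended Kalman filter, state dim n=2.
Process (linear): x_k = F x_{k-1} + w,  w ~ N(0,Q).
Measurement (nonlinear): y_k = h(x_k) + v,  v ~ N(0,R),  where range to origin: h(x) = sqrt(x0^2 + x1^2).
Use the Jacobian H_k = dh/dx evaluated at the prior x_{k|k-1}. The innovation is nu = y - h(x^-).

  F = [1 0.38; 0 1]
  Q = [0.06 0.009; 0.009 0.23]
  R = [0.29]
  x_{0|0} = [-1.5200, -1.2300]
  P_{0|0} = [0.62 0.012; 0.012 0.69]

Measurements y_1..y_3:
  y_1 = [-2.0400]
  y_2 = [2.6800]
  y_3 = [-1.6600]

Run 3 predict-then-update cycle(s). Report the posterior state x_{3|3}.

step 1: x^-=[-1.9874, -1.2300]  P^-=[0.7888 0.2832; 0.2832 0.9200]  H_jac=[-0.8503 -0.5263]  S=[1.3686]  K=[-0.5990; -0.5297]  nu=[-4.3772]  x^+=[0.6344, 1.0888]  P^+=[0.2978 -0.1510; -0.1510 0.5360]
step 2: x^-=[1.0482, 1.0888]  P^-=[0.3204 0.0616; 0.0616 0.7660]  H_jac=[0.6936 0.7204]  S=[0.9032]  K=[0.2952; 0.6583]  nu=[1.1687]  x^+=[1.3931, 1.8581]  P^+=[0.2417 -0.1139; -0.1139 0.3746]
step 3: x^-=[2.0992, 1.8581]  P^-=[0.2692 0.0375; 0.0375 0.6046]  H_jac=[0.7488 0.6628]  S=[0.7438]  K=[0.3045; 0.5765]  nu=[-4.4634]  x^+=[0.7402, -0.7151]  P^+=[0.2003 -0.0931; -0.0931 0.3574]

x_post = [0.7402, -0.7151]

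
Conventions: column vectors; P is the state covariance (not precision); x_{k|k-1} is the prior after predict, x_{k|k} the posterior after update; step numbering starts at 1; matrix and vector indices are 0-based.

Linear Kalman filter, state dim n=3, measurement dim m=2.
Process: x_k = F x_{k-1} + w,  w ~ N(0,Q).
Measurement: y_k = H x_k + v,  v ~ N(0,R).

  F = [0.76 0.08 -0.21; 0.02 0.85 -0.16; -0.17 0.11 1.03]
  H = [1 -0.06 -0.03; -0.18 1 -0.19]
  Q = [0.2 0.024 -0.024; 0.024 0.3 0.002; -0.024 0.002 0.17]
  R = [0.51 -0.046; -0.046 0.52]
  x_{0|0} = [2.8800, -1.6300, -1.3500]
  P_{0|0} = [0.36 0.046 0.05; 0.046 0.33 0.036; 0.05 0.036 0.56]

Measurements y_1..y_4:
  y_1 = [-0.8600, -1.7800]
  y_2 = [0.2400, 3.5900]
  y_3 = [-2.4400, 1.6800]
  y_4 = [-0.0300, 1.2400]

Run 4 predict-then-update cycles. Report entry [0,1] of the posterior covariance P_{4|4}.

step 1: x^-=[2.3419, -1.1119, -2.0594]  P^-=[0.4232 0.0873 -0.1425; 0.0873 0.5444 -0.0339; -0.1425 -0.0339 0.7674]  S=[0.9338 -0.0352; -0.0352 1.0775]  K=[0.4541 0.0503; 0.0785 0.4992; -0.1807 -0.1489]  nu=[-3.3304, -0.6378]  x^+=[0.7976, -1.6917, -1.3627]  P^+=[0.2295 0.0351 -0.0605; 0.0351 0.2729 0.0558; -0.0605 0.0558 0.7150]
step 2: x^-=[0.7570, -1.2039, -1.7253]  P^-=[0.3876 0.0897 -0.2496; 0.0897 0.5020 -0.0511; -0.2496 -0.0511 0.9709]  S=[0.9043 -0.0026; -0.0026 1.0396]  K=[0.4311 0.0659; 0.0690 0.4768; -0.3054 -0.1841]  nu=[-0.6410, 4.6024]  x^+=[0.7841, 0.9463, -2.3770]  P^+=[0.2151 0.0307 -0.1182; 0.0307 0.2615 0.0588; -0.1182 0.0588 0.8516]
step 3: x^-=[1.1708, 1.2003, -2.4775]  P^-=[0.4030 0.0972 -0.3248; 0.0972 0.4966 -0.0742; -0.3248 -0.0742 1.1365]  S=[0.9234 0.0177; 0.0177 1.0417]  K=[0.4392 0.0754; 0.0663 0.4723; -0.3797 -0.2159]  nu=[-3.6131, 0.2197]  x^+=[-0.3996, 1.0645, -1.1529]  P^+=[0.2177 0.0294 -0.1517; 0.0294 0.2590 0.0587; -0.1517 0.0587 0.9518]
step 4: x^-=[0.0236, 1.0813, -1.0024]  P^-=[0.4194 0.1038 -0.3743; 0.1038 0.4976 -0.0924; -0.3743 -0.0924 1.2546]  S=[0.9420 0.0315; 0.0315 1.0486]  K=[0.4478 0.0813; 0.0656 0.4715; -0.4235 -0.2385]  nu=[-0.0188, -0.0275]  x^+=[0.0129, 1.0671, -0.9879]  P^+=[0.2213 0.0291 -0.1709; 0.0291 0.2585 0.0584; -0.1709 0.0584 1.0196]

P_post[0,1] = 0.0291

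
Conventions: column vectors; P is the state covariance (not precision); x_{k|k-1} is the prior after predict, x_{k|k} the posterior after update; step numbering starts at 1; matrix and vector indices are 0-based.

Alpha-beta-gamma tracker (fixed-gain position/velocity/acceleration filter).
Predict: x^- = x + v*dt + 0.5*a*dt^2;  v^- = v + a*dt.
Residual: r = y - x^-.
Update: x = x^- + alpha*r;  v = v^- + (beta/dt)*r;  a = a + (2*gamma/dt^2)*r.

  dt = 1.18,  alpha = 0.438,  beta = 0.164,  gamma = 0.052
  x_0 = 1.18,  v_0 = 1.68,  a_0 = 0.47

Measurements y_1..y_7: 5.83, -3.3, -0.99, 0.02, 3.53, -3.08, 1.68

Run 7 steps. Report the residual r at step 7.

resid = 6.1128

step 1: x_pred=3.4896  r=2.3404  x^+=4.5147  v^+=2.5599  a^+=0.6448
step 2: x_pred=7.9843  r=-11.2843  x^+=3.0418  v^+=1.7524  a^+=-0.1980
step 3: x_pred=4.9718  r=-5.9618  x^+=2.3605  v^+=0.6902  a^+=-0.6433
step 4: x_pred=2.7270  r=-2.7070  x^+=1.5413  v^+=-0.4452  a^+=-0.8455
step 5: x_pred=0.4274  r=3.1026  x^+=1.7863  v^+=-1.0117  a^+=-0.6138
step 6: x_pred=0.1653  r=-3.2453  x^+=-1.2562  v^+=-2.1870  a^+=-0.8562
step 7: x_pred=-4.4328  r=6.1128  x^+=-1.7554  v^+=-2.3477  a^+=-0.3996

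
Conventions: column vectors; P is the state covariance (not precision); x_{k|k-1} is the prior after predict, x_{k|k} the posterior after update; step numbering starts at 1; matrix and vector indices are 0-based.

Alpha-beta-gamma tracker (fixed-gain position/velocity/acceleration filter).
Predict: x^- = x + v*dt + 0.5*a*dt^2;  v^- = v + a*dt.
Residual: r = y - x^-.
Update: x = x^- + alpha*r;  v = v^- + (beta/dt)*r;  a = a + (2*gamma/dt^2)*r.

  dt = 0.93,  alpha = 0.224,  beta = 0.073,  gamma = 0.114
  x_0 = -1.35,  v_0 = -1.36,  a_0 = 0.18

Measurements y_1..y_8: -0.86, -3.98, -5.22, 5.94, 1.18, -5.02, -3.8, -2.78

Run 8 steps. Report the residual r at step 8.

step 1: x_pred=-2.5370  r=1.6770  x^+=-2.1613  v^+=-1.0610  a^+=0.6221
step 2: x_pred=-2.8790  r=-1.1010  x^+=-3.1256  v^+=-0.5689  a^+=0.3318
step 3: x_pred=-3.5112  r=-1.7088  x^+=-3.8939  v^+=-0.3944  a^+=-0.1186
step 4: x_pred=-4.3120  r=10.2520  x^+=-2.0156  v^+=0.3000  a^+=2.5839
step 5: x_pred=-0.6192  r=1.7992  x^+=-0.2161  v^+=2.8443  a^+=3.0582
step 6: x_pred=3.7516  r=-8.7716  x^+=1.7867  v^+=4.9999  a^+=0.7459
step 7: x_pred=6.7592  r=-10.5592  x^+=4.3940  v^+=4.8648  a^+=-2.0377
step 8: x_pred=8.0370  r=-10.8170  x^+=5.6140  v^+=2.1207  a^+=-4.8892

resid = -10.8170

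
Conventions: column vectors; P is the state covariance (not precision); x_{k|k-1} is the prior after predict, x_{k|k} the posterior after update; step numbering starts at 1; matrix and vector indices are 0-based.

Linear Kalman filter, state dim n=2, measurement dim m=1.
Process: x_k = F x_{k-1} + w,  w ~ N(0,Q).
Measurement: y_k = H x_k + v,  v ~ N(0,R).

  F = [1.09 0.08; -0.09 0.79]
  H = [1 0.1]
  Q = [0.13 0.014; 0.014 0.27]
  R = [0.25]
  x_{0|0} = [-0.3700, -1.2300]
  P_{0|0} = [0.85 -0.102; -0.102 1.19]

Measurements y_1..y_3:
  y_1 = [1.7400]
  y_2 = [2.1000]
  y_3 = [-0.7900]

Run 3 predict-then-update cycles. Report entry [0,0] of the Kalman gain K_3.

step 1: x^-=[-0.5017, -0.9384]  P^-=[1.1297 -0.0813; -0.0813 1.0341]  S=[1.3738]  K=[0.8164; 0.0161]  nu=[2.3355]  x^+=[1.4051, -0.9008]  P^+=[0.2140 -0.0993; -0.0993 1.0337]
step 2: x^-=[1.4595, -0.8381]  P^-=[0.3736 -0.0265; -0.0265 0.9310]  S=[0.6276]  K=[0.5910; 0.1061]  nu=[0.7244]  x^+=[1.8876, -0.7612]  P^+=[0.1543 -0.0659; -0.0659 0.9239]
step 3: x^-=[1.9966, -0.7712]  P^-=[0.3078 0.0010; 0.0010 0.8572]  S=[0.5666]  K=[0.5434; 0.1531]  nu=[-2.7094]  x^+=[0.5241, -1.1860]  P^+=[0.1405 -0.0461; -0.0461 0.8440]

K[0,0] = 0.5434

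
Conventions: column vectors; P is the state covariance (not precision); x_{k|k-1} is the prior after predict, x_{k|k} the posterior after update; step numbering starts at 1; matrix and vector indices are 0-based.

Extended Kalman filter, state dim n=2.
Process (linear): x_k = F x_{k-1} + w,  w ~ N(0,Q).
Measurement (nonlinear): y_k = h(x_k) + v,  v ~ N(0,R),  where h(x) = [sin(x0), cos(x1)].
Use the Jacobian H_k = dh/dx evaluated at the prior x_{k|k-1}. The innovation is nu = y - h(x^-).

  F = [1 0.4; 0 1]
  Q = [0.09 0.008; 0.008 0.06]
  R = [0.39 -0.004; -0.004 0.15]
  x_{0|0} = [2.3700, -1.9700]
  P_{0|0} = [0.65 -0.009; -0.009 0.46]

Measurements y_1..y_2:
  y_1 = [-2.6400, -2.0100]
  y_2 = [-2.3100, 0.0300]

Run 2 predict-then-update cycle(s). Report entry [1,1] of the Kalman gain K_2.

K[1,1] = -0.1946

step 1: x^-=[1.5820, -1.9700]  P^-=[0.8064 0.1830; 0.1830 0.5200]  H_jac=[-0.0112 0.0000; 0.0000 0.9214]  S=[0.3901 -0.0059; -0.0059 0.5914]  K=[-0.0189 0.2849; 0.0070 0.8101]  nu=[-3.6399, -1.6213]  x^+=[1.1887, -3.3089]  P^+=[0.7582 0.0465; 0.0465 0.1319]
step 2: x^-=[-0.1348, -3.3089]  P^-=[0.9065 0.1072; 0.1072 0.1919]  H_jac=[0.9909 0.0000; 0.0000 -0.1665]  S=[1.2801 -0.0217; -0.0217 0.1553]  K=[0.7014 -0.0170; 0.0797 -0.1946]  nu=[-2.1756, 1.0160]  x^+=[-1.6781, -3.6800]  P^+=[0.2761 0.0322; 0.0322 0.1772]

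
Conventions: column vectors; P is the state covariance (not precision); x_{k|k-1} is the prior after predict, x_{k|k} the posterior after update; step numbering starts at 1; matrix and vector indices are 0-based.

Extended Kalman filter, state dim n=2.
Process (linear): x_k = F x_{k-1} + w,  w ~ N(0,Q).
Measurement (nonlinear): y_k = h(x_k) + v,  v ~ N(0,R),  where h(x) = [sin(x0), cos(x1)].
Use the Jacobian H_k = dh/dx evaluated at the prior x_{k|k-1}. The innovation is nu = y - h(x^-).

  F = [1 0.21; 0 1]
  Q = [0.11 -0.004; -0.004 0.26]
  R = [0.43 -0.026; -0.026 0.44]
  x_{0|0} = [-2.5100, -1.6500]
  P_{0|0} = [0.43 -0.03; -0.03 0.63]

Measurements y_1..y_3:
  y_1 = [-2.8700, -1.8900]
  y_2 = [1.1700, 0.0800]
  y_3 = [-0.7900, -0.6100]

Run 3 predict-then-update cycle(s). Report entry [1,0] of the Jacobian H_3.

H_jac[1,0] = 0.0000

step 1: x^-=[-2.8565, -1.6500]  P^-=[0.5552 0.0983; 0.0983 0.8900]  H_jac=[-0.9596 0.0000; 0.0000 0.9969]  S=[0.9413 -0.1200; -0.1200 1.3244]  K=[-0.5631 0.0230; -0.0150 0.6685]  nu=[-2.5888, -1.8109]  x^+=[-1.4404, -2.8219]  P^+=[0.2529 0.0248; 0.0248 0.2955]
step 2: x^-=[-2.0330, -2.8219]  P^-=[0.3864 0.0829; 0.0829 0.5555]  H_jac=[-0.4459 0.0000; 0.0000 0.3143]  S=[0.5068 -0.0376; -0.0376 0.4949]  K=[-0.3379 0.0269; -0.0470 0.3492]  nu=[2.0651, 1.0293]  x^+=[-2.7031, -2.5595]  P^+=[0.3275 0.0657; 0.0657 0.4928]
step 3: x^-=[-3.2406, -2.5595]  P^-=[0.4868 0.1652; 0.1652 0.7528]  H_jac=[-0.9951 0.0000; 0.0000 0.5498]  S=[0.9120 -0.1164; -0.1164 0.6675]  K=[-0.5255 0.0444; -0.1034 0.6020]  nu=[-0.8888, 0.2253]  x^+=[-2.7635, -2.3319]  P^+=[0.2282 0.0604; 0.0604 0.4866]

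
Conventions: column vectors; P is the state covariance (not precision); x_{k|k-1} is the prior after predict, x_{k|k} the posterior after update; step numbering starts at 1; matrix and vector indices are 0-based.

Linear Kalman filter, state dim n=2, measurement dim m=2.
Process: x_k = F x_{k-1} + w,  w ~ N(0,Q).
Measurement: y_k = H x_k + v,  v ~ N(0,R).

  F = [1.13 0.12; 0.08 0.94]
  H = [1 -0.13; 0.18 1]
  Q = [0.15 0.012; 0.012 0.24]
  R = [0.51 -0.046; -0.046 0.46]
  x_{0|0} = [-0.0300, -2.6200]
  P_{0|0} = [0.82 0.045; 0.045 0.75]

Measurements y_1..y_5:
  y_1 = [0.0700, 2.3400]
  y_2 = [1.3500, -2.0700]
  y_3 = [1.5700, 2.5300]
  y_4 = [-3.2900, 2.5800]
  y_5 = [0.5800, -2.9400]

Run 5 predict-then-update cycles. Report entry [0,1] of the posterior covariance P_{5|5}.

step 1: x^-=[-0.3483, -2.4652]  P^-=[1.2201 0.2190; 0.2190 0.9147]  S=[1.6886 0.2685; 0.2685 1.4931]  K=[0.6784 0.1717; -0.0436 0.6469]  nu=[0.0978, 4.8679]  x^+=[0.5540, 0.6795]  P^+=[0.3364 -0.0128; -0.0128 0.3019]
step 2: x^-=[0.7076, 0.6830]  P^-=[0.5804 0.0628; 0.0628 0.5070]  S=[1.0827 0.0539; 0.0539 1.0084]  K=[0.5217 0.1380; -0.0285 0.5155]  nu=[0.7312, -2.8804]  x^+=[0.6916, -0.8226]  P^+=[0.2588 -0.0071; -0.0071 0.2397]
step 3: x^-=[0.6828, -0.7180]  P^-=[0.4820 0.0548; 0.0548 0.4524]  S=[0.9854 0.0355; 0.0355 0.9478]  K=[0.4772 0.1315; -0.0216 0.4886]  nu=[0.7939, 3.1251]  x^+=[1.4726, 0.7916]  P^+=[0.2368 -0.0041; -0.0041 0.2265]
step 4: x^-=[1.7590, 0.8620]  P^-=[0.4545 0.0546; 0.0546 0.4410]  S=[0.9578 0.0318; 0.0318 0.9354]  K=[0.4628 0.1301; -0.0189 0.4826]  nu=[-4.9370, 1.4014]  x^+=[-0.3436, 1.6315]  P^+=[0.2297 -0.0028; -0.0028 0.2234]
step 5: x^-=[-0.1925, 1.5062]  P^-=[0.4457 0.0550; 0.0550 0.4384]  S=[0.9489 0.0309; 0.0309 0.9327]  K=[0.4580 0.1298; -0.0178 0.4813]  nu=[0.9683, -4.4115]  x^+=[-0.3215, -0.6343]  P^+=[0.2273 -0.0023; -0.0023 0.2226]

P_post[0,1] = -0.0023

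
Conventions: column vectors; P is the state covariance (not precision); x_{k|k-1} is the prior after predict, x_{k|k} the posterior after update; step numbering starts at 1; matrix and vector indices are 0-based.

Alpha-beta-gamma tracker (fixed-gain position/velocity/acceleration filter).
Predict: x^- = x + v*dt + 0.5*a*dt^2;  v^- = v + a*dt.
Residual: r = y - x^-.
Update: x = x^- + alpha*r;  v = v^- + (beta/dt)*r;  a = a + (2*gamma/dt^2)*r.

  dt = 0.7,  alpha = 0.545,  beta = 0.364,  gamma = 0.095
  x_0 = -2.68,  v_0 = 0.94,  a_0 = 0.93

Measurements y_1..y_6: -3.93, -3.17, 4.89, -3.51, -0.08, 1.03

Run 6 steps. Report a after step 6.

a_post = -0.9522

step 1: x_pred=-1.7942  r=-2.1359  x^+=-2.9582  v^+=0.4804  a^+=0.1018
step 2: x_pred=-2.5970  r=-0.5730  x^+=-2.9093  v^+=0.2537  a^+=-0.1204
step 3: x_pred=-2.7612  r=7.6512  x^+=1.4087  v^+=4.1480  a^+=2.8464
step 4: x_pred=5.0097  r=-8.5197  x^+=0.3665  v^+=1.7103  a^+=-0.4571
step 5: x_pred=1.4517  r=-1.5317  x^+=0.6169  v^+=0.5938  a^+=-1.0510
step 6: x_pred=0.7751  r=0.2549  x^+=0.9140  v^+=-0.0093  a^+=-0.9522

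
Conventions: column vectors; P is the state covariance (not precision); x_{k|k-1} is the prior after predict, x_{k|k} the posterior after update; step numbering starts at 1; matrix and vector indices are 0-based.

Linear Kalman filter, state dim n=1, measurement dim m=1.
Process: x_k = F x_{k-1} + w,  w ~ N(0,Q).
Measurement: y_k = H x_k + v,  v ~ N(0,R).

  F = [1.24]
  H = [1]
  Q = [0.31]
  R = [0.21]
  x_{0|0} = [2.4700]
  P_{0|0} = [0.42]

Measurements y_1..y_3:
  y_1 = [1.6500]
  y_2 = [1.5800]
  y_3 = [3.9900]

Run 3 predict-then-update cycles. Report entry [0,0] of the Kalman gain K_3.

K[0,0] = 0.7224

step 1: x^-=[3.0628]  P^-=[0.9558]  S=[1.1658]  K=[0.8199]  nu=[-1.4128]  x^+=[1.9045]  P^+=[0.1722]
step 2: x^-=[2.3616]  P^-=[0.5747]  S=[0.7847]  K=[0.7324]  nu=[-0.7816]  x^+=[1.7892]  P^+=[0.1538]
step 3: x^-=[2.2186]  P^-=[0.5465]  S=[0.7565]  K=[0.7224]  nu=[1.7714]  x^+=[3.4982]  P^+=[0.1517]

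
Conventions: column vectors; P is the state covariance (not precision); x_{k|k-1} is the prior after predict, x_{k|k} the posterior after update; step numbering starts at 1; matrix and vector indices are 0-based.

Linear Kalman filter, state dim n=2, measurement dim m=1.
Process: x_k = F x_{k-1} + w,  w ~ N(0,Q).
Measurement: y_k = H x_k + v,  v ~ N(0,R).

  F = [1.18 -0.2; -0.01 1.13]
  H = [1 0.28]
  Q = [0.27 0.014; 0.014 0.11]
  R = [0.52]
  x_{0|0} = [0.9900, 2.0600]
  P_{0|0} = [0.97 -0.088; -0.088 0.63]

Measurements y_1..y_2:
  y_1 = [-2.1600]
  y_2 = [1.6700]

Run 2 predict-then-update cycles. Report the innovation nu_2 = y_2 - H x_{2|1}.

innov = [3.6851]

step 1: x^-=[0.7562, 2.3179]  P^-=[1.6874 -0.2573; -0.2573 0.9165]  S=[2.1351]  K=[0.7565; -0.0003]  nu=[-3.5652]  x^+=[-1.9410, 2.3191]  P^+=[0.4653 -0.2568; -0.2568 0.9165]
step 2: x^-=[-2.7543, 2.6400]  P^-=[1.0758 -0.5416; -0.5416 1.2862]  S=[1.3933]  K=[0.6633; -0.1302]  nu=[3.6851]  x^+=[-0.3101, 2.1601]  P^+=[0.4628 -0.4212; -0.4212 1.2625]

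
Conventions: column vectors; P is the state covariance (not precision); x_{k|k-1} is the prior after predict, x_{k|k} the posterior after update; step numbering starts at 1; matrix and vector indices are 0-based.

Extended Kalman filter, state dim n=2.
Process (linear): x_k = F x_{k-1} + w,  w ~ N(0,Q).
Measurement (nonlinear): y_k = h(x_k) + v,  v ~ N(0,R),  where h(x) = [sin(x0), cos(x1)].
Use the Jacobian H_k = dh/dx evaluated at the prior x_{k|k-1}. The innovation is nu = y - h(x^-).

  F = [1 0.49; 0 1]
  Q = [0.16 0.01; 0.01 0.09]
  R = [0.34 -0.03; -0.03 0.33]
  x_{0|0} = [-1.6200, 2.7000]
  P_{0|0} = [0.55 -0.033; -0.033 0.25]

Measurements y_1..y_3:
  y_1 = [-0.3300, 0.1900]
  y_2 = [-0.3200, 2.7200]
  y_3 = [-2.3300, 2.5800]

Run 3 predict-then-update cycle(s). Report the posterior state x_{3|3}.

step 1: x^-=[-0.2970, 2.7000]  P^-=[0.7377 0.0995; 0.0995 0.3400]  H_jac=[0.9562 0.0000; 0.0000 -0.4274]  S=[1.0145 -0.0707; -0.0707 0.3921]  K=[0.6965 0.0171; 0.0688 -0.3582]  nu=[-0.0373, 1.0941]  x^+=[-0.3043, 2.3055]  P^+=[0.2471 0.0357; 0.0357 0.2814]
step 2: x^-=[0.8254, 2.3055]  P^-=[0.5097 0.1836; 0.1836 0.3714]  H_jac=[0.6783 0.0000; 0.0000 -0.7420]  S=[0.5745 -0.1224; -0.1224 0.5345]  K=[0.5755 -0.1231; 0.1124 -0.4899]  nu=[-1.0548, 3.3904]  x^+=[-0.1990, 0.5262]  P^+=[0.2939 0.0780; 0.0780 0.2224]
step 3: x^-=[0.0588, 0.5262]  P^-=[0.5838 0.1970; 0.1970 0.3124]  H_jac=[0.9983 0.0000; 0.0000 -0.5022]  S=[0.9218 -0.1288; -0.1288 0.4088]  K=[0.6260 -0.0448; 0.1671 -0.3312]  nu=[-2.3888, 1.7153]  x^+=[-1.5134, -0.4410]  P^+=[0.2145 0.0669; 0.0669 0.2276]

x_post = [-1.5134, -0.4410]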